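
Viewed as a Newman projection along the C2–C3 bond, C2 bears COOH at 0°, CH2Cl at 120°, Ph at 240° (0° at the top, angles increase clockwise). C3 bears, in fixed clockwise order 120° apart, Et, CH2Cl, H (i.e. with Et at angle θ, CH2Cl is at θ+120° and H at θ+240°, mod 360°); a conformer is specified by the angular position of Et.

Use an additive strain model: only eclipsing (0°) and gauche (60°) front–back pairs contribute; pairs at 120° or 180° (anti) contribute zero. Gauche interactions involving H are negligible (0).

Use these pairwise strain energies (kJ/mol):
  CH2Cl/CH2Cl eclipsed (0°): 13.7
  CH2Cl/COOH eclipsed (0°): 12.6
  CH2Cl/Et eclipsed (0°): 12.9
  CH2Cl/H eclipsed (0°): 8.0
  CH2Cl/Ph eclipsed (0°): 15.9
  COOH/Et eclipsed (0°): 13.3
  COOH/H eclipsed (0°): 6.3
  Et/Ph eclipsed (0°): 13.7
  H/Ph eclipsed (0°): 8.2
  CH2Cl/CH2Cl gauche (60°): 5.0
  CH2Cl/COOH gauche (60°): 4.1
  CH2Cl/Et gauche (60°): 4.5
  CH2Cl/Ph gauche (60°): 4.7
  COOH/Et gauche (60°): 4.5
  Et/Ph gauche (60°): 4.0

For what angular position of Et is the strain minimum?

180°

Et at 0° (eclipsed): COOH(0°)/Et(0°) eclipsed 13.3; CH2Cl(120°)/CH2Cl(120°) eclipsed 13.7; Ph(240°)/H(240°) eclipsed 8.2 → 35.2 kJ/mol.
Et at 60° (staggered): COOH(0°)/Et(60°) gauche 4.5; CH2Cl(120°)/Et(60°) gauche 4.5; CH2Cl(120°)/CH2Cl(180°) gauche 5.0; Ph(240°)/CH2Cl(180°) gauche 4.7 → 18.7 kJ/mol.
Et at 120° (eclipsed): COOH(0°)/H(0°) eclipsed 6.3; CH2Cl(120°)/Et(120°) eclipsed 12.9; Ph(240°)/CH2Cl(240°) eclipsed 15.9 → 35.1 kJ/mol.
Et at 180° (staggered): COOH(0°)/CH2Cl(300°) gauche 4.1; CH2Cl(120°)/Et(180°) gauche 4.5; Ph(240°)/Et(180°) gauche 4.0; Ph(240°)/CH2Cl(300°) gauche 4.7 → 17.3 kJ/mol.
Et at 240° (eclipsed): COOH(0°)/CH2Cl(0°) eclipsed 12.6; CH2Cl(120°)/H(120°) eclipsed 8.0; Ph(240°)/Et(240°) eclipsed 13.7 → 34.3 kJ/mol.
Et at 300° (staggered): COOH(0°)/Et(300°) gauche 4.5; COOH(0°)/CH2Cl(60°) gauche 4.1; CH2Cl(120°)/CH2Cl(60°) gauche 5.0; Ph(240°)/Et(300°) gauche 4.0 → 17.6 kJ/mol.
The minimum (17.3 kJ/mol) occurs with Et at 180°.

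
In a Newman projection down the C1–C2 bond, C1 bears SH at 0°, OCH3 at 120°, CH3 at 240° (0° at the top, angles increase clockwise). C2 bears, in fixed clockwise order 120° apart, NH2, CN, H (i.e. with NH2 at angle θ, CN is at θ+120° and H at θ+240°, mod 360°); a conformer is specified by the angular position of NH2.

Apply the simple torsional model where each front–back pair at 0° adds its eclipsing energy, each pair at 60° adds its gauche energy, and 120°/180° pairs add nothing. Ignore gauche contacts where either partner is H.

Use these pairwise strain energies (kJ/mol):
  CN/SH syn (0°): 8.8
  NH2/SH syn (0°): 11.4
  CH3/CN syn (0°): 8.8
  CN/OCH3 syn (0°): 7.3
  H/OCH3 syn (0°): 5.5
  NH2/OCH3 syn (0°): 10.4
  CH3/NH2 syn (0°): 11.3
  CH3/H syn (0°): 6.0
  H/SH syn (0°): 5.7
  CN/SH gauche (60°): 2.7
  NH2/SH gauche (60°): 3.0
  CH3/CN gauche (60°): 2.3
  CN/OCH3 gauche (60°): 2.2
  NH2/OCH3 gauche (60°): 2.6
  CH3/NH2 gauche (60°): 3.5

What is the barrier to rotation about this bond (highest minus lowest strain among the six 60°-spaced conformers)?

NH2 at 0° (eclipsed): SH–NH2 eclipsed, OCH3–CN eclipsed, CH3–H eclipsed; 11.4 + 7.3 + 6.0 = 24.7 kJ/mol.
NH2 at 60° (staggered): SH–NH2 gauche, OCH3–NH2 gauche, OCH3–CN gauche, CH3–CN gauche; 3.0 + 2.6 + 2.2 + 2.3 = 10.1 kJ/mol.
NH2 at 120° (eclipsed): SH–H eclipsed, OCH3–NH2 eclipsed, CH3–CN eclipsed; 5.7 + 10.4 + 8.8 = 24.9 kJ/mol.
NH2 at 180° (staggered): SH–CN gauche, OCH3–NH2 gauche, CH3–NH2 gauche, CH3–CN gauche; 2.7 + 2.6 + 3.5 + 2.3 = 11.1 kJ/mol.
NH2 at 240° (eclipsed): SH–CN eclipsed, OCH3–H eclipsed, CH3–NH2 eclipsed; 8.8 + 5.5 + 11.3 = 25.6 kJ/mol.
NH2 at 300° (staggered): SH–NH2 gauche, SH–CN gauche, OCH3–CN gauche, CH3–NH2 gauche; 3.0 + 2.7 + 2.2 + 3.5 = 11.4 kJ/mol.
Max at 240° (25.6 kJ/mol), min at 60° (10.1 kJ/mol); barrier = 15.5 kJ/mol.

15.5 kJ/mol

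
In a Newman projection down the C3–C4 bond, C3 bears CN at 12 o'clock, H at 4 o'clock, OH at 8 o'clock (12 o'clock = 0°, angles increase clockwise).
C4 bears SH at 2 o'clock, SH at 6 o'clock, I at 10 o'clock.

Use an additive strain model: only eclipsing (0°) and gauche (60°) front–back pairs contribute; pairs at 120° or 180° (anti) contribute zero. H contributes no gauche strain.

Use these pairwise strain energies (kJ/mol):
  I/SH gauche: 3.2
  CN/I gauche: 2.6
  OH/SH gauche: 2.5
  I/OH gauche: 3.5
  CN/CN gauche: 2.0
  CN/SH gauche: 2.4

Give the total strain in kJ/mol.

11.0 kJ/mol

This conformer (staggered): CN(0°)/SH(60°) gauche 2.4; CN(0°)/I(300°) gauche 2.6; OH(240°)/SH(180°) gauche 2.5; OH(240°)/I(300°) gauche 3.5 → 11.0 kJ/mol.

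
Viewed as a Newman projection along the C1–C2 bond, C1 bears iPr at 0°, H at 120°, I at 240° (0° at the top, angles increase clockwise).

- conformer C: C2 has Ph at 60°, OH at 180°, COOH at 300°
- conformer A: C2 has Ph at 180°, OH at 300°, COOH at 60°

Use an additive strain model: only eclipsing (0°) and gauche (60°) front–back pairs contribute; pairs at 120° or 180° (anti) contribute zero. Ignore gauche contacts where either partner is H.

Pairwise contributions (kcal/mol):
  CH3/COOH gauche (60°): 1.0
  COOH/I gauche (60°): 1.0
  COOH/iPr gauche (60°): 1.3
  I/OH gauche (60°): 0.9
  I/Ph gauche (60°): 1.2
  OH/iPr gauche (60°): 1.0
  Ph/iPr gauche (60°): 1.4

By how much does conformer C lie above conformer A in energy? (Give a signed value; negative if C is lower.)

+0.2 kcal/mol

C (staggered): iPr–Ph gauche, iPr–COOH gauche, I–OH gauche, I–COOH gauche; 1.4 + 1.3 + 0.9 + 1.0 = 4.6 kcal/mol.
A (staggered): iPr–OH gauche, iPr–COOH gauche, I–Ph gauche, I–OH gauche; 1.0 + 1.3 + 1.2 + 0.9 = 4.4 kcal/mol.
E(C) − E(A) = 4.6 − 4.4 = +0.2 kcal/mol.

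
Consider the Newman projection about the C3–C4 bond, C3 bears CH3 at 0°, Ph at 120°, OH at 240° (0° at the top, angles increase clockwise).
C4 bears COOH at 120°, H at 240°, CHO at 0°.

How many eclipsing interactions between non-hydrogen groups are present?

Non-H eclipsing pairs: CH3(0°)/CHO(0°); Ph(120°)/COOH(120°) — 2 interactions.

2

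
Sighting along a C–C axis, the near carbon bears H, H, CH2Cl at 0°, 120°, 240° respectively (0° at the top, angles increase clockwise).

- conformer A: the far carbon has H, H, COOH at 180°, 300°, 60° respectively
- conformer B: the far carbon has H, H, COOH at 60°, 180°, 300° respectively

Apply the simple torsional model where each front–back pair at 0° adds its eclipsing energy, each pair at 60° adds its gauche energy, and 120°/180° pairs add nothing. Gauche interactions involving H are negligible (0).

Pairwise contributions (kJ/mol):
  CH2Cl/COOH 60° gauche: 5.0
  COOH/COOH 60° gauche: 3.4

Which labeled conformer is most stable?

A

A (staggered): no non-H gauche contacts → 0.0 kJ/mol.
B is staggered. CH2Cl at 240° is gauche with COOH at 300° (5.0). Total 5.0 kJ/mol.
A has the lowest total (0.0 kJ/mol).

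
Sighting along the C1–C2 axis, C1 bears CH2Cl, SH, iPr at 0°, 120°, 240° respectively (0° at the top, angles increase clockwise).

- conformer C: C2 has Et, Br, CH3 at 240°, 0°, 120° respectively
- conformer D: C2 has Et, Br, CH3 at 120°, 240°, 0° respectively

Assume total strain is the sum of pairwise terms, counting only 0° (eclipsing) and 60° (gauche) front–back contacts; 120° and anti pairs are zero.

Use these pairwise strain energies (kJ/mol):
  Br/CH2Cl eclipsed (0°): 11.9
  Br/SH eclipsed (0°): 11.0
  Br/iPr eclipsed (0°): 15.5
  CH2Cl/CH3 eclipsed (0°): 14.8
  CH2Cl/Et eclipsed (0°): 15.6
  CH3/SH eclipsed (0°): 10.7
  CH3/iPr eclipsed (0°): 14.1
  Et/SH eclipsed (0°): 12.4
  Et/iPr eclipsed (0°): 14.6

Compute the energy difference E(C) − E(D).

C (eclipsed): CH2Cl(0°)/Br(0°) eclipsed 11.9; SH(120°)/CH3(120°) eclipsed 10.7; iPr(240°)/Et(240°) eclipsed 14.6 → 37.2 kJ/mol.
D (eclipsed): CH2Cl(0°)/CH3(0°) eclipsed 14.8; SH(120°)/Et(120°) eclipsed 12.4; iPr(240°)/Br(240°) eclipsed 15.5 → 42.7 kJ/mol.
E(C) − E(D) = 37.2 − 42.7 = -5.5 kJ/mol.

-5.5 kJ/mol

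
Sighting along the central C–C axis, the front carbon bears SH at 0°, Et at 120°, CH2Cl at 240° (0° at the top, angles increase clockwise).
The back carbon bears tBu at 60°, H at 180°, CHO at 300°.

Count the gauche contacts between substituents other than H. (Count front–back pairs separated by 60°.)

Non-H gauche pairs: SH(0°)/tBu(60°); SH(0°)/CHO(300°); Et(120°)/tBu(60°); CH2Cl(240°)/CHO(300°) — 4 interactions.

4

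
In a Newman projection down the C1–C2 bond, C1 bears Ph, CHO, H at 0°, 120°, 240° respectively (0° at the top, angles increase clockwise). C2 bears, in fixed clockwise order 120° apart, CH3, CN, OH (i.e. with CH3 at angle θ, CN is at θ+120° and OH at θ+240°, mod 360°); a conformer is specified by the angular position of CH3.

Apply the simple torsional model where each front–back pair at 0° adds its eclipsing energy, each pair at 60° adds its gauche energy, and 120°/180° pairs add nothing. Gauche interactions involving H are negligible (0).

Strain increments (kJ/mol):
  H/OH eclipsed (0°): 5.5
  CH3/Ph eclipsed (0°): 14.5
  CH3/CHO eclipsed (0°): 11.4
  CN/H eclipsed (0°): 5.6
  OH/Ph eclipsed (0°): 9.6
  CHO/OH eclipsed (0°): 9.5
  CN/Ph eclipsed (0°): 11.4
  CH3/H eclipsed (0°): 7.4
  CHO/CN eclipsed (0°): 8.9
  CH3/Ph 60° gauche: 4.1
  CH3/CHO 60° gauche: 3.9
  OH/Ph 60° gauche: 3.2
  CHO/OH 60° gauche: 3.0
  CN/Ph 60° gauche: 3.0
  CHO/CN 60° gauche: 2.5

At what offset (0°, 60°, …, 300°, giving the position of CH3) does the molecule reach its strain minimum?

CH3 at 0° is eclipsed. Ph at 0° is eclipsed with CH3 at 0° (14.5); CHO at 120° is eclipsed with CN at 120° (8.9); H at 240° is eclipsed with OH at 240° (5.5). Total 28.9 kJ/mol.
CH3 at 60° is staggered. Ph at 0° is gauche with CH3 at 60° (4.1); Ph at 0° is gauche with OH at 300° (3.2); CHO at 120° is gauche with CH3 at 60° (3.9); CHO at 120° is gauche with CN at 180° (2.5). Total 13.7 kJ/mol.
CH3 at 120° is eclipsed. Ph at 0° is eclipsed with OH at 0° (9.6); CHO at 120° is eclipsed with CH3 at 120° (11.4); H at 240° is eclipsed with CN at 240° (5.6). Total 26.6 kJ/mol.
CH3 at 180° is staggered. Ph at 0° is gauche with CN at 300° (3.0); Ph at 0° is gauche with OH at 60° (3.2); CHO at 120° is gauche with CH3 at 180° (3.9); CHO at 120° is gauche with OH at 60° (3.0). Total 13.1 kJ/mol.
CH3 at 240° is eclipsed. Ph at 0° is eclipsed with CN at 0° (11.4); CHO at 120° is eclipsed with OH at 120° (9.5); H at 240° is eclipsed with CH3 at 240° (7.4). Total 28.3 kJ/mol.
CH3 at 300° is staggered. Ph at 0° is gauche with CH3 at 300° (4.1); Ph at 0° is gauche with CN at 60° (3.0); CHO at 120° is gauche with CN at 60° (2.5); CHO at 120° is gauche with OH at 180° (3.0). Total 12.6 kJ/mol.
The minimum (12.6 kJ/mol) occurs with CH3 at 300°.

300°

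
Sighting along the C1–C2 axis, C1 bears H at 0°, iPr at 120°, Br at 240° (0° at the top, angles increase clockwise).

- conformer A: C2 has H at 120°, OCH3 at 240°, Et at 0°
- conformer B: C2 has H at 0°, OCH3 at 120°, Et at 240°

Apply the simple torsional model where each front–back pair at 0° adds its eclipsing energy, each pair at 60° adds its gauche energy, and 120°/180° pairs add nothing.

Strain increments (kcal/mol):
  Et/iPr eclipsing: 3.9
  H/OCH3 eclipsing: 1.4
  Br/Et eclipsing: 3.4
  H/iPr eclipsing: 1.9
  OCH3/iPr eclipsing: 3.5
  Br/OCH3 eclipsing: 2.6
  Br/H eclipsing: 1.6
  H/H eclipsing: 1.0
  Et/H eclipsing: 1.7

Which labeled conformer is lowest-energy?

A

A (eclipsed): H–Et eclipsed, iPr–H eclipsed, Br–OCH3 eclipsed; 1.7 + 1.9 + 2.6 = 6.2 kcal/mol.
B (eclipsed): H–H eclipsed, iPr–OCH3 eclipsed, Br–Et eclipsed; 1.0 + 3.5 + 3.4 = 7.9 kcal/mol.
A has the lowest total (6.2 kcal/mol).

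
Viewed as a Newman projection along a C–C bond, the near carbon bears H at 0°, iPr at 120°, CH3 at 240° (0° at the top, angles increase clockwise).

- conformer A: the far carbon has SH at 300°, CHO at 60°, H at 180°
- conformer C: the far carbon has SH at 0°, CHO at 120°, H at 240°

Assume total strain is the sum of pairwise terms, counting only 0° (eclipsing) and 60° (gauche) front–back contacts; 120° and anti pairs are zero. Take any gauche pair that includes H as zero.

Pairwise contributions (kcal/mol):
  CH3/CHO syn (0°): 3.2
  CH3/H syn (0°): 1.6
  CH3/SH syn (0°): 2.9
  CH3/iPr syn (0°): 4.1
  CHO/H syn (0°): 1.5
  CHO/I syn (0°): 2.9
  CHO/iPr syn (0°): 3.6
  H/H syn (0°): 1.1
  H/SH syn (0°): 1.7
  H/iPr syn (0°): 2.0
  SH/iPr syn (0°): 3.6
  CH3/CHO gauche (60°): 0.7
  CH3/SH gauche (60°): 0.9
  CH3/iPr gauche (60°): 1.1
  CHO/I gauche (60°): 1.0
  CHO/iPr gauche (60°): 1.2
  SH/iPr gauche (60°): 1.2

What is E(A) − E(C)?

A (staggered): iPr(120°)/CHO(60°) gauche 1.2; CH3(240°)/SH(300°) gauche 0.9 → 2.1 kcal/mol.
C (eclipsed): H(0°)/SH(0°) eclipsed 1.7; iPr(120°)/CHO(120°) eclipsed 3.6; CH3(240°)/H(240°) eclipsed 1.6 → 6.9 kcal/mol.
E(A) − E(C) = 2.1 − 6.9 = -4.8 kcal/mol.

-4.8 kcal/mol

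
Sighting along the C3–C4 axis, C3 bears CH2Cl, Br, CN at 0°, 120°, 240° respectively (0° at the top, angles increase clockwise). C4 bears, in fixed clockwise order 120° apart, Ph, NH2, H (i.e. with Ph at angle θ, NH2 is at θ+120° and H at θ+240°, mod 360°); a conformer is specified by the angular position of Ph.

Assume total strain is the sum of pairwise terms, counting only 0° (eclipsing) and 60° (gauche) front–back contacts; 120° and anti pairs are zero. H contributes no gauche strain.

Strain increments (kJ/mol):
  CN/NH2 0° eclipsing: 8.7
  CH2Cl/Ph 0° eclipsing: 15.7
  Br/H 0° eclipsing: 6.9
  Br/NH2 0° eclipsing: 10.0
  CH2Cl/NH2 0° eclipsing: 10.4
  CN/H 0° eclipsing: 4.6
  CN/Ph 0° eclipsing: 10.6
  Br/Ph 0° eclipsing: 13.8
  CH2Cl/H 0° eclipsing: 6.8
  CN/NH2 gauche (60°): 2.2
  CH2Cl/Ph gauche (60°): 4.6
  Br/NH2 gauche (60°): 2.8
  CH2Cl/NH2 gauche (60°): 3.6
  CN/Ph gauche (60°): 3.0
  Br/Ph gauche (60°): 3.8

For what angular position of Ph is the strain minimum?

180°

Ph at 0° (eclipsed): CH2Cl(0°)/Ph(0°) eclipsed 15.7; Br(120°)/NH2(120°) eclipsed 10.0; CN(240°)/H(240°) eclipsed 4.6 → 30.3 kJ/mol.
Ph at 60° (staggered): CH2Cl(0°)/Ph(60°) gauche 4.6; Br(120°)/Ph(60°) gauche 3.8; Br(120°)/NH2(180°) gauche 2.8; CN(240°)/NH2(180°) gauche 2.2 → 13.4 kJ/mol.
Ph at 120° (eclipsed): CH2Cl(0°)/H(0°) eclipsed 6.8; Br(120°)/Ph(120°) eclipsed 13.8; CN(240°)/NH2(240°) eclipsed 8.7 → 29.3 kJ/mol.
Ph at 180° (staggered): CH2Cl(0°)/NH2(300°) gauche 3.6; Br(120°)/Ph(180°) gauche 3.8; CN(240°)/Ph(180°) gauche 3.0; CN(240°)/NH2(300°) gauche 2.2 → 12.6 kJ/mol.
Ph at 240° (eclipsed): CH2Cl(0°)/NH2(0°) eclipsed 10.4; Br(120°)/H(120°) eclipsed 6.9; CN(240°)/Ph(240°) eclipsed 10.6 → 27.9 kJ/mol.
Ph at 300° (staggered): CH2Cl(0°)/Ph(300°) gauche 4.6; CH2Cl(0°)/NH2(60°) gauche 3.6; Br(120°)/NH2(60°) gauche 2.8; CN(240°)/Ph(300°) gauche 3.0 → 14.0 kJ/mol.
The minimum (12.6 kJ/mol) occurs with Ph at 180°.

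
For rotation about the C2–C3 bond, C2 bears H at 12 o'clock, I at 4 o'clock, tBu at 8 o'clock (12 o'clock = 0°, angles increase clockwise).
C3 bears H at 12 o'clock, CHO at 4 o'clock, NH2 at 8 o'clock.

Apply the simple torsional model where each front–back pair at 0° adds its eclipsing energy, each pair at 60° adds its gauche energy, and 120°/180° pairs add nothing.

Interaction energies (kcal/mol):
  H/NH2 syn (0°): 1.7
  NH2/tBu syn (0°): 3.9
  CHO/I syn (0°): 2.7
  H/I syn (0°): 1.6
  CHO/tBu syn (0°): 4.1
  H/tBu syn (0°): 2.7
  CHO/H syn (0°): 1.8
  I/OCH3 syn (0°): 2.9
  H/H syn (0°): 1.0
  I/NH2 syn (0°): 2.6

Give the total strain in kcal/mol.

7.6 kcal/mol

This conformer (eclipsed): H–H eclipsed, I–CHO eclipsed, tBu–NH2 eclipsed; 1.0 + 2.7 + 3.9 = 7.6 kcal/mol.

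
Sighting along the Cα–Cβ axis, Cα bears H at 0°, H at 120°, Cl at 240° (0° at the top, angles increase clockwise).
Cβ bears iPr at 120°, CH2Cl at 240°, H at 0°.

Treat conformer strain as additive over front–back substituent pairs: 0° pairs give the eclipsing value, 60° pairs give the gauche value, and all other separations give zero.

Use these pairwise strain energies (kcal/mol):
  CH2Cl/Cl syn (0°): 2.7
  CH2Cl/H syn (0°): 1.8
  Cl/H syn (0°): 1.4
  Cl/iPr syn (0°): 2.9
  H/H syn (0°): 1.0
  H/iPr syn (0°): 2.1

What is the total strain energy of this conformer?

5.8 kcal/mol

This conformer (eclipsed): H(0°)/H(0°) eclipsed 1.0; H(120°)/iPr(120°) eclipsed 2.1; Cl(240°)/CH2Cl(240°) eclipsed 2.7 → 5.8 kcal/mol.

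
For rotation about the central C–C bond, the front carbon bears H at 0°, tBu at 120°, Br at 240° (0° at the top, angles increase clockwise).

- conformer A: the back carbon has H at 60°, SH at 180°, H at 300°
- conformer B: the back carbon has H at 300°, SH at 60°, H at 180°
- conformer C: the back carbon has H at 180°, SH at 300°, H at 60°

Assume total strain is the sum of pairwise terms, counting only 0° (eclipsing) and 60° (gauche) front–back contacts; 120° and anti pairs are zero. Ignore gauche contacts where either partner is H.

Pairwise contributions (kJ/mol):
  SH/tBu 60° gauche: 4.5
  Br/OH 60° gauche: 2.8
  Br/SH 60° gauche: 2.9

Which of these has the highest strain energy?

A (staggered): tBu(120°)/SH(180°) gauche 4.5; Br(240°)/SH(180°) gauche 2.9 → 7.4 kJ/mol.
B (staggered): tBu(120°)/SH(60°) gauche 4.5 → 4.5 kJ/mol.
C (staggered): Br(240°)/SH(300°) gauche 2.9 → 2.9 kJ/mol.
A has the highest total (7.4 kJ/mol).

A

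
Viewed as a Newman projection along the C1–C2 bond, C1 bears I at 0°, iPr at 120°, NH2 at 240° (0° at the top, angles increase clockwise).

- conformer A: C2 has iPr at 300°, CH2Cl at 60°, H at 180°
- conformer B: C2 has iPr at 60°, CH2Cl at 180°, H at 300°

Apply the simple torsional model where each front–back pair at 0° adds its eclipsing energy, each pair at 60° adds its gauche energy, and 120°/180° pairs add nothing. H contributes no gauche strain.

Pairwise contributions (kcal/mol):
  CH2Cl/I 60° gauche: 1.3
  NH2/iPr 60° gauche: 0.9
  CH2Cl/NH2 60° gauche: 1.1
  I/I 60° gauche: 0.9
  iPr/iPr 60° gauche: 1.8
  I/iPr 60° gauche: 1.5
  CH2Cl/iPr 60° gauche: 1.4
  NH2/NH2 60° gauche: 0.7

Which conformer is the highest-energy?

A (staggered): I(0°)/iPr(300°) gauche 1.5; I(0°)/CH2Cl(60°) gauche 1.3; iPr(120°)/CH2Cl(60°) gauche 1.4; NH2(240°)/iPr(300°) gauche 0.9 → 5.1 kcal/mol.
B (staggered): I(0°)/iPr(60°) gauche 1.5; iPr(120°)/iPr(60°) gauche 1.8; iPr(120°)/CH2Cl(180°) gauche 1.4; NH2(240°)/CH2Cl(180°) gauche 1.1 → 5.8 kcal/mol.
B has the highest total (5.8 kcal/mol).

B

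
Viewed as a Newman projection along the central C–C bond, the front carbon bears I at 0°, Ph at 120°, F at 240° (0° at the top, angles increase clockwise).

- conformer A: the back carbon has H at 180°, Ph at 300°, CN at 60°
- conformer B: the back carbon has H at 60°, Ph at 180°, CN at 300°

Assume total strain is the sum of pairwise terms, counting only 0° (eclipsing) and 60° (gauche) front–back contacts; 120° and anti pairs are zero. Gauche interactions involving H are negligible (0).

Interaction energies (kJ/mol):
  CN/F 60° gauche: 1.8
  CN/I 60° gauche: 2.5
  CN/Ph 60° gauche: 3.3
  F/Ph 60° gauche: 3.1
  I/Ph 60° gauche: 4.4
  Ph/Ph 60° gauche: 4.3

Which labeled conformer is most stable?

A (staggered): I(0°)/Ph(300°) gauche 4.4; I(0°)/CN(60°) gauche 2.5; Ph(120°)/CN(60°) gauche 3.3; F(240°)/Ph(300°) gauche 3.1 → 13.3 kJ/mol.
B (staggered): I(0°)/CN(300°) gauche 2.5; Ph(120°)/Ph(180°) gauche 4.3; F(240°)/Ph(180°) gauche 3.1; F(240°)/CN(300°) gauche 1.8 → 11.7 kJ/mol.
B has the lowest total (11.7 kJ/mol).

B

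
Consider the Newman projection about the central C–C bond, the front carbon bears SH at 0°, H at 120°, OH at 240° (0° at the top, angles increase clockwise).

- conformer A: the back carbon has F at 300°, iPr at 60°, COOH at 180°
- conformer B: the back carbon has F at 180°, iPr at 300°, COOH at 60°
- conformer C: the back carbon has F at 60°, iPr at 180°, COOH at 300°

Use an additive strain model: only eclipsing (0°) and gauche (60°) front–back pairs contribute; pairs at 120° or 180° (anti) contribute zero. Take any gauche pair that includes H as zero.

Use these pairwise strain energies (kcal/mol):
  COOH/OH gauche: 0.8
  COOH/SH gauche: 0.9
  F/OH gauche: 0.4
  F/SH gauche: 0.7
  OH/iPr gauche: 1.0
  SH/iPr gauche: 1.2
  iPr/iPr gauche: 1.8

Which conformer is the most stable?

A is staggered. SH at 0° is gauche with F at 300° (0.7); SH at 0° is gauche with iPr at 60° (1.2); OH at 240° is gauche with F at 300° (0.4); OH at 240° is gauche with COOH at 180° (0.8). Total 3.1 kcal/mol.
B is staggered. SH at 0° is gauche with iPr at 300° (1.2); SH at 0° is gauche with COOH at 60° (0.9); OH at 240° is gauche with F at 180° (0.4); OH at 240° is gauche with iPr at 300° (1.0). Total 3.5 kcal/mol.
C is staggered. SH at 0° is gauche with F at 60° (0.7); SH at 0° is gauche with COOH at 300° (0.9); OH at 240° is gauche with iPr at 180° (1.0); OH at 240° is gauche with COOH at 300° (0.8). Total 3.4 kcal/mol.
A has the lowest total (3.1 kcal/mol).

A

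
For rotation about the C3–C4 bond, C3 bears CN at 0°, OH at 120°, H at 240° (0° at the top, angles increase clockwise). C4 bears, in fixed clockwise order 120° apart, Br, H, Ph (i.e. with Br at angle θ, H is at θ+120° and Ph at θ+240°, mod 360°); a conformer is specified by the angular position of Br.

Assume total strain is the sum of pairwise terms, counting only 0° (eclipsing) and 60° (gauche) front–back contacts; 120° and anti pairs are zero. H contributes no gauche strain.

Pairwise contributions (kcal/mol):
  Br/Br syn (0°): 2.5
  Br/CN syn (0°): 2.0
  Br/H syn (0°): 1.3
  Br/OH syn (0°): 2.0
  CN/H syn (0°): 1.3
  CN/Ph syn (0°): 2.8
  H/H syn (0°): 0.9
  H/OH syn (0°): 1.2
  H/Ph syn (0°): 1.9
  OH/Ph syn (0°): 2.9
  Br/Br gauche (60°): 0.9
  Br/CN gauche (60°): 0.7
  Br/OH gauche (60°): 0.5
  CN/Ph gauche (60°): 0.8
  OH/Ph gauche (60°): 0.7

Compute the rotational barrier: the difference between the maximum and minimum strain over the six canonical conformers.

4.3 kcal/mol

Br at 0° (eclipsed): CN–Br eclipsed, OH–H eclipsed, H–Ph eclipsed; 2.0 + 1.2 + 1.9 = 5.1 kcal/mol.
Br at 60° (staggered): CN–Br gauche, CN–Ph gauche, OH–Br gauche; 0.7 + 0.8 + 0.5 = 2.0 kcal/mol.
Br at 120° (eclipsed): CN–Ph eclipsed, OH–Br eclipsed, H–H eclipsed; 2.8 + 2.0 + 0.9 = 5.7 kcal/mol.
Br at 180° (staggered): CN–Ph gauche, OH–Br gauche, OH–Ph gauche; 0.8 + 0.5 + 0.7 = 2.0 kcal/mol.
Br at 240° (eclipsed): CN–H eclipsed, OH–Ph eclipsed, H–Br eclipsed; 1.3 + 2.9 + 1.3 = 5.5 kcal/mol.
Br at 300° (staggered): CN–Br gauche, OH–Ph gauche; 0.7 + 0.7 = 1.4 kcal/mol.
Max at 120° (5.7 kcal/mol), min at 300° (1.4 kcal/mol); barrier = 4.3 kcal/mol.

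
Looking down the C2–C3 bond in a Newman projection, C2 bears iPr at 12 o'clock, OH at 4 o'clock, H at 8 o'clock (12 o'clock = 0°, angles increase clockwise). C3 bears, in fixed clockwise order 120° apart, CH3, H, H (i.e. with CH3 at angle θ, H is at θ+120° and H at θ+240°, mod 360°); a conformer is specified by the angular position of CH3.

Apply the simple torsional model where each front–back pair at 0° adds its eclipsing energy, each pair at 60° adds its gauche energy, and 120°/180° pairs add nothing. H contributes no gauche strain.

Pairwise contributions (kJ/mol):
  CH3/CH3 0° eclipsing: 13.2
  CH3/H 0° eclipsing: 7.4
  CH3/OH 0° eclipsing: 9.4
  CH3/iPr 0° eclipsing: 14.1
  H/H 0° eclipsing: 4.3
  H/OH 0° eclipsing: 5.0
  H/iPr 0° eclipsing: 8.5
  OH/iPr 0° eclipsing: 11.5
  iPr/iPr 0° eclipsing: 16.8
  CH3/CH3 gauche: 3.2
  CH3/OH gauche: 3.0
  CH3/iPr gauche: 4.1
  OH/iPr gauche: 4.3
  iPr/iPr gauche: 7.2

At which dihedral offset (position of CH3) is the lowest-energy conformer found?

180°

CH3 at 0° is eclipsed. iPr at 0° is eclipsed with CH3 at 0° (14.1); OH at 120° is eclipsed with H at 120° (5.0); H at 240° is eclipsed with H at 240° (4.3). Total 23.4 kJ/mol.
CH3 at 60° is staggered. iPr at 0° is gauche with CH3 at 60° (4.1); OH at 120° is gauche with CH3 at 60° (3.0). Total 7.1 kJ/mol.
CH3 at 120° is eclipsed. iPr at 0° is eclipsed with H at 0° (8.5); OH at 120° is eclipsed with CH3 at 120° (9.4); H at 240° is eclipsed with H at 240° (4.3). Total 22.2 kJ/mol.
CH3 at 180° is staggered. OH at 120° is gauche with CH3 at 180° (3.0). Total 3.0 kJ/mol.
CH3 at 240° is eclipsed. iPr at 0° is eclipsed with H at 0° (8.5); OH at 120° is eclipsed with H at 120° (5.0); H at 240° is eclipsed with CH3 at 240° (7.4). Total 20.9 kJ/mol.
CH3 at 300° is staggered. iPr at 0° is gauche with CH3 at 300° (4.1). Total 4.1 kJ/mol.
The minimum (3.0 kJ/mol) occurs with CH3 at 180°.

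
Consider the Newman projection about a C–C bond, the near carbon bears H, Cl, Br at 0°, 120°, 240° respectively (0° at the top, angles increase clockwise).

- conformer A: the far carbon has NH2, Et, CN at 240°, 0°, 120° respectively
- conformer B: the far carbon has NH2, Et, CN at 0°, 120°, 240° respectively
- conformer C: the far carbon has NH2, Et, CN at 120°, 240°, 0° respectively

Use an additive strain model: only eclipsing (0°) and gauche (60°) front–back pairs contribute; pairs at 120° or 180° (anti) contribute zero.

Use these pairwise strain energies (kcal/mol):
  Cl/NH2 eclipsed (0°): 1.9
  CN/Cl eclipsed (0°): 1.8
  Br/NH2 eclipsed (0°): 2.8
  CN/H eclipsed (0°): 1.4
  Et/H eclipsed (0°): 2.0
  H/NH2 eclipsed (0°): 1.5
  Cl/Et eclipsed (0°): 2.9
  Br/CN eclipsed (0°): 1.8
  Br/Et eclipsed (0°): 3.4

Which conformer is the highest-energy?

A (eclipsed): H–Et eclipsed, Cl–CN eclipsed, Br–NH2 eclipsed; 2.0 + 1.8 + 2.8 = 6.6 kcal/mol.
B (eclipsed): H–NH2 eclipsed, Cl–Et eclipsed, Br–CN eclipsed; 1.5 + 2.9 + 1.8 = 6.2 kcal/mol.
C (eclipsed): H–CN eclipsed, Cl–NH2 eclipsed, Br–Et eclipsed; 1.4 + 1.9 + 3.4 = 6.7 kcal/mol.
C has the highest total (6.7 kcal/mol).

C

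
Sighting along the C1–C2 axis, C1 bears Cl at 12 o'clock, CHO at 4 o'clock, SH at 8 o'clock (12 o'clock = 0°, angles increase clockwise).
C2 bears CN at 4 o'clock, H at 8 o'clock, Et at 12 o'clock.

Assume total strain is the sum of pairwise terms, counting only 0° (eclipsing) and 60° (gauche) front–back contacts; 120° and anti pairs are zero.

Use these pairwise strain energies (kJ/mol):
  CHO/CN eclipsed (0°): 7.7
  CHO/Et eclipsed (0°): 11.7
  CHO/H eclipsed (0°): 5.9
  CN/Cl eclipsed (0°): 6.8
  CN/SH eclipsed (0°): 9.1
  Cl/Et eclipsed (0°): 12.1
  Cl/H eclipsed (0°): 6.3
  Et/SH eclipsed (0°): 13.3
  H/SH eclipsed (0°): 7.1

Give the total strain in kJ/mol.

This conformer (eclipsed): Cl(0°)/Et(0°) eclipsed 12.1; CHO(120°)/CN(120°) eclipsed 7.7; SH(240°)/H(240°) eclipsed 7.1 → 26.9 kJ/mol.

26.9 kJ/mol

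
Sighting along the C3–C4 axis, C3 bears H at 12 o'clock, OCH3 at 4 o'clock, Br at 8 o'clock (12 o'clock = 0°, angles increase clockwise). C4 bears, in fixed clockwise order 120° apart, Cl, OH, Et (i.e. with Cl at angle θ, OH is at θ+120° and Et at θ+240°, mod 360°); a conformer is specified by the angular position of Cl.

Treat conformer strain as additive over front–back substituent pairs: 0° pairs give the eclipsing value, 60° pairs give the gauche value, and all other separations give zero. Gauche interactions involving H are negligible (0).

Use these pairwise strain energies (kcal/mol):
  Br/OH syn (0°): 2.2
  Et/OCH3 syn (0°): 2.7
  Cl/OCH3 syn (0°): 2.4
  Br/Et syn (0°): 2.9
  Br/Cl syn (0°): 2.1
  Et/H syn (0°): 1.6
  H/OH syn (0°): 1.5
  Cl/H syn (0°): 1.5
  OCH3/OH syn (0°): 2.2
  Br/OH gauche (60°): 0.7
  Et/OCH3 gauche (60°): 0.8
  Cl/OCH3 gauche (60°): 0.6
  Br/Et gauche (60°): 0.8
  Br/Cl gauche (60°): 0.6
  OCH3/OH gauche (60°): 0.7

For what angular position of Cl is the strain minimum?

180°

Cl at 0° (eclipsed): H(0°)/Cl(0°) eclipsed 1.5; OCH3(120°)/OH(120°) eclipsed 2.2; Br(240°)/Et(240°) eclipsed 2.9 → 6.6 kcal/mol.
Cl at 60° (staggered): OCH3(120°)/Cl(60°) gauche 0.6; OCH3(120°)/OH(180°) gauche 0.7; Br(240°)/OH(180°) gauche 0.7; Br(240°)/Et(300°) gauche 0.8 → 2.8 kcal/mol.
Cl at 120° (eclipsed): H(0°)/Et(0°) eclipsed 1.6; OCH3(120°)/Cl(120°) eclipsed 2.4; Br(240°)/OH(240°) eclipsed 2.2 → 6.2 kcal/mol.
Cl at 180° (staggered): OCH3(120°)/Cl(180°) gauche 0.6; OCH3(120°)/Et(60°) gauche 0.8; Br(240°)/Cl(180°) gauche 0.6; Br(240°)/OH(300°) gauche 0.7 → 2.7 kcal/mol.
Cl at 240° (eclipsed): H(0°)/OH(0°) eclipsed 1.5; OCH3(120°)/Et(120°) eclipsed 2.7; Br(240°)/Cl(240°) eclipsed 2.1 → 6.3 kcal/mol.
Cl at 300° (staggered): OCH3(120°)/OH(60°) gauche 0.7; OCH3(120°)/Et(180°) gauche 0.8; Br(240°)/Cl(300°) gauche 0.6; Br(240°)/Et(180°) gauche 0.8 → 2.9 kcal/mol.
The minimum (2.7 kcal/mol) occurs with Cl at 180°.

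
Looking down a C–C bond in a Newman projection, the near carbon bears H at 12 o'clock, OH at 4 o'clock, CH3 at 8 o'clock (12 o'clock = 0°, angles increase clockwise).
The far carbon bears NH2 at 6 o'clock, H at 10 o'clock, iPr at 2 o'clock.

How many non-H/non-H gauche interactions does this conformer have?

3

Non-H gauche pairs: OH(120°)/NH2(180°); OH(120°)/iPr(60°); CH3(240°)/NH2(180°) — 3 interactions.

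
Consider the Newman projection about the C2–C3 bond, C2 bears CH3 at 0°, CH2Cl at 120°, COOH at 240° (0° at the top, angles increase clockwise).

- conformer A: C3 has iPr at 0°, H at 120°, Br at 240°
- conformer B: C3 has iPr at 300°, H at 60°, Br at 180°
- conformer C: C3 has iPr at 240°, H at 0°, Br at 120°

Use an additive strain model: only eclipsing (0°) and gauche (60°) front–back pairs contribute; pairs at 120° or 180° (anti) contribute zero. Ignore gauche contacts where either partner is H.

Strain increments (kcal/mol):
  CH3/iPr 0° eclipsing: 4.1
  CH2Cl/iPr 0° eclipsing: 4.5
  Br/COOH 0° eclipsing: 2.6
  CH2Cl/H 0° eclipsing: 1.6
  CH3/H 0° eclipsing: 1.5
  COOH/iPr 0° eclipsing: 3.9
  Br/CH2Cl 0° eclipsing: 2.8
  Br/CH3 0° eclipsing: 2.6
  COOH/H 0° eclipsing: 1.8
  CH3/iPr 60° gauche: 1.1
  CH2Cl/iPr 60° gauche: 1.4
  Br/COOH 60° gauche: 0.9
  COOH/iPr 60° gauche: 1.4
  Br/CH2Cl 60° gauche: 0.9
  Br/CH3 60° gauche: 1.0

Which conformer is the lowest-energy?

A (eclipsed): CH3(0°)/iPr(0°) eclipsed 4.1; CH2Cl(120°)/H(120°) eclipsed 1.6; COOH(240°)/Br(240°) eclipsed 2.6 → 8.3 kcal/mol.
B (staggered): CH3(0°)/iPr(300°) gauche 1.1; CH2Cl(120°)/Br(180°) gauche 0.9; COOH(240°)/iPr(300°) gauche 1.4; COOH(240°)/Br(180°) gauche 0.9 → 4.3 kcal/mol.
C (eclipsed): CH3(0°)/H(0°) eclipsed 1.5; CH2Cl(120°)/Br(120°) eclipsed 2.8; COOH(240°)/iPr(240°) eclipsed 3.9 → 8.2 kcal/mol.
B has the lowest total (4.3 kcal/mol).

B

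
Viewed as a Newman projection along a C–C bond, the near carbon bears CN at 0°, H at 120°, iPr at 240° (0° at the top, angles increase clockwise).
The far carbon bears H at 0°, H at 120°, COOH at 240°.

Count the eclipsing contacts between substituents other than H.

1

Non-H eclipsing pairs: iPr(240°)/COOH(240°) — 1 interaction.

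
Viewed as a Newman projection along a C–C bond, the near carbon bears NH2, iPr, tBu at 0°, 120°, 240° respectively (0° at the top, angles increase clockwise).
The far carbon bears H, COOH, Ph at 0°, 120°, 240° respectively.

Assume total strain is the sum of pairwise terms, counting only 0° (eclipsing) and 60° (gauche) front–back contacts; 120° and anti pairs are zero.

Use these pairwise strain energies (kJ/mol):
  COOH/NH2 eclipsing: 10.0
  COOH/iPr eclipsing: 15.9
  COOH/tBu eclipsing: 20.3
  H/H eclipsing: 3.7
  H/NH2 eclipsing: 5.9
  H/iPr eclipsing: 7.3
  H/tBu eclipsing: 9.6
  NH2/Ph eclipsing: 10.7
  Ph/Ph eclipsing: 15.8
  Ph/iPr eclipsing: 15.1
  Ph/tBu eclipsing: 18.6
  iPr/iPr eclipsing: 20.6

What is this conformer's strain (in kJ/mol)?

This conformer (eclipsed): NH2–H eclipsed, iPr–COOH eclipsed, tBu–Ph eclipsed; 5.9 + 15.9 + 18.6 = 40.4 kJ/mol.

40.4 kJ/mol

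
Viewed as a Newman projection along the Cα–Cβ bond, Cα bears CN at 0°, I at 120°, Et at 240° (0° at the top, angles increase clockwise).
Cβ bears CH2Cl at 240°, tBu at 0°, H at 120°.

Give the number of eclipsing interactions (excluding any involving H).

Non-H eclipsing pairs: CN(0°)/tBu(0°); Et(240°)/CH2Cl(240°) — 2 interactions.

2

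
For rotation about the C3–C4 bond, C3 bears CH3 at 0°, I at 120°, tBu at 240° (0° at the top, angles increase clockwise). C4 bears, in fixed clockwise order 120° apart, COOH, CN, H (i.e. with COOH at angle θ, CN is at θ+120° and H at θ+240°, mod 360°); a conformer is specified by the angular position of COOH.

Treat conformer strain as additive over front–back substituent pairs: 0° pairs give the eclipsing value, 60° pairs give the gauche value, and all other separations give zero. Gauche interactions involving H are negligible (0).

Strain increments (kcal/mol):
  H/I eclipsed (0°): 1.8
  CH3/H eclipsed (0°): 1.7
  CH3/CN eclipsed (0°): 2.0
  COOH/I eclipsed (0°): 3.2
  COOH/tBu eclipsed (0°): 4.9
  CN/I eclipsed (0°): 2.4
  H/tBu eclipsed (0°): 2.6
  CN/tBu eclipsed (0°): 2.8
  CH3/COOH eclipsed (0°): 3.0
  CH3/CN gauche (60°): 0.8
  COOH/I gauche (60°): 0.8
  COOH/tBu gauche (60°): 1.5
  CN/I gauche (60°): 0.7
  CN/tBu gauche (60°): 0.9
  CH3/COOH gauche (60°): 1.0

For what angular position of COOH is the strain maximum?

COOH at 0° (eclipsed): CH3–COOH eclipsed, I–CN eclipsed, tBu–H eclipsed; 3.0 + 2.4 + 2.6 = 8.0 kcal/mol.
COOH at 60° (staggered): CH3–COOH gauche, I–COOH gauche, I–CN gauche, tBu–CN gauche; 1.0 + 0.8 + 0.7 + 0.9 = 3.4 kcal/mol.
COOH at 120° (eclipsed): CH3–H eclipsed, I–COOH eclipsed, tBu–CN eclipsed; 1.7 + 3.2 + 2.8 = 7.7 kcal/mol.
COOH at 180° (staggered): CH3–CN gauche, I–COOH gauche, tBu–COOH gauche, tBu–CN gauche; 0.8 + 0.8 + 1.5 + 0.9 = 4.0 kcal/mol.
COOH at 240° (eclipsed): CH3–CN eclipsed, I–H eclipsed, tBu–COOH eclipsed; 2.0 + 1.8 + 4.9 = 8.7 kcal/mol.
COOH at 300° (staggered): CH3–COOH gauche, CH3–CN gauche, I–CN gauche, tBu–COOH gauche; 1.0 + 0.8 + 0.7 + 1.5 = 4.0 kcal/mol.
The maximum (8.7 kcal/mol) occurs with COOH at 240°.

240°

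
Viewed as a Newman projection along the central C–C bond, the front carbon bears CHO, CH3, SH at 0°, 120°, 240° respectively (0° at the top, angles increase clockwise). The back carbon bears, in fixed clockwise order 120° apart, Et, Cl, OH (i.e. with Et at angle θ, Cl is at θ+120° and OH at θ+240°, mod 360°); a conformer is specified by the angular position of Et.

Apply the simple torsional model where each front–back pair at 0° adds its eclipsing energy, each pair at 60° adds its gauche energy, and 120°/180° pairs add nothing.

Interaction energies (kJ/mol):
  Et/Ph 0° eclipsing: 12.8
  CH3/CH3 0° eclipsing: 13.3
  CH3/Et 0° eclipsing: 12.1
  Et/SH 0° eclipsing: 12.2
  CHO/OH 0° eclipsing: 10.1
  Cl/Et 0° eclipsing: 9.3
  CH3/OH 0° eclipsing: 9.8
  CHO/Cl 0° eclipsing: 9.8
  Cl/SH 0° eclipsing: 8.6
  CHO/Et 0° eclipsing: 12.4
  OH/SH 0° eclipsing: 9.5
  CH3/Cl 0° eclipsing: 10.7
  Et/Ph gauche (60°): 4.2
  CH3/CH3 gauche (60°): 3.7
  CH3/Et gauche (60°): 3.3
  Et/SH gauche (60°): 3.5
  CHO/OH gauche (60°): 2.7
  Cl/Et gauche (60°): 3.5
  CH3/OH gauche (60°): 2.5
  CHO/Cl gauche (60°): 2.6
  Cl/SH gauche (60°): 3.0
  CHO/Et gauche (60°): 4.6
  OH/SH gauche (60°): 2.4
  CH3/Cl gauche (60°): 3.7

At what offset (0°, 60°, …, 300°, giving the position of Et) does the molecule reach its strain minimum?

Et at 0° is eclipsed. CHO at 0° is eclipsed with Et at 0° (12.4); CH3 at 120° is eclipsed with Cl at 120° (10.7); SH at 240° is eclipsed with OH at 240° (9.5). Total 32.6 kJ/mol.
Et at 60° is staggered. CHO at 0° is gauche with Et at 60° (4.6); CHO at 0° is gauche with OH at 300° (2.7); CH3 at 120° is gauche with Et at 60° (3.3); CH3 at 120° is gauche with Cl at 180° (3.7); SH at 240° is gauche with Cl at 180° (3.0); SH at 240° is gauche with OH at 300° (2.4). Total 19.7 kJ/mol.
Et at 120° is eclipsed. CHO at 0° is eclipsed with OH at 0° (10.1); CH3 at 120° is eclipsed with Et at 120° (12.1); SH at 240° is eclipsed with Cl at 240° (8.6). Total 30.8 kJ/mol.
Et at 180° is staggered. CHO at 0° is gauche with Cl at 300° (2.6); CHO at 0° is gauche with OH at 60° (2.7); CH3 at 120° is gauche with Et at 180° (3.3); CH3 at 120° is gauche with OH at 60° (2.5); SH at 240° is gauche with Et at 180° (3.5); SH at 240° is gauche with Cl at 300° (3.0). Total 17.6 kJ/mol.
Et at 240° is eclipsed. CHO at 0° is eclipsed with Cl at 0° (9.8); CH3 at 120° is eclipsed with OH at 120° (9.8); SH at 240° is eclipsed with Et at 240° (12.2). Total 31.8 kJ/mol.
Et at 300° is staggered. CHO at 0° is gauche with Et at 300° (4.6); CHO at 0° is gauche with Cl at 60° (2.6); CH3 at 120° is gauche with Cl at 60° (3.7); CH3 at 120° is gauche with OH at 180° (2.5); SH at 240° is gauche with Et at 300° (3.5); SH at 240° is gauche with OH at 180° (2.4). Total 19.3 kJ/mol.
The minimum (17.6 kJ/mol) occurs with Et at 180°.

180°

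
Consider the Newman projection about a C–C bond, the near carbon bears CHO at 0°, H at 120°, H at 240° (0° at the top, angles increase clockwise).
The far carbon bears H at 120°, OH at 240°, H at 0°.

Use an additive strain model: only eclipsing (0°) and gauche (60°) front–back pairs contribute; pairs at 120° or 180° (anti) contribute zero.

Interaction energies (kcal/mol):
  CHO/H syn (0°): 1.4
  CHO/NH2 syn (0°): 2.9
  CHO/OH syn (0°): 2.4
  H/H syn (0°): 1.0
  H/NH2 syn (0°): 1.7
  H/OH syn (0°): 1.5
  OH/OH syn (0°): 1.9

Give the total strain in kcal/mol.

This conformer (eclipsed): CHO(0°)/H(0°) eclipsed 1.4; H(120°)/H(120°) eclipsed 1.0; H(240°)/OH(240°) eclipsed 1.5 → 3.9 kcal/mol.

3.9 kcal/mol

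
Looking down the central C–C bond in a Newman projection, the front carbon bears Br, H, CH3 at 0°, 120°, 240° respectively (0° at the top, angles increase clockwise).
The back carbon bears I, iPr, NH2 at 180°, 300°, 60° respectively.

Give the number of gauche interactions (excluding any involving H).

4

Non-H gauche pairs: Br(0°)/iPr(300°); Br(0°)/NH2(60°); CH3(240°)/I(180°); CH3(240°)/iPr(300°) — 4 interactions.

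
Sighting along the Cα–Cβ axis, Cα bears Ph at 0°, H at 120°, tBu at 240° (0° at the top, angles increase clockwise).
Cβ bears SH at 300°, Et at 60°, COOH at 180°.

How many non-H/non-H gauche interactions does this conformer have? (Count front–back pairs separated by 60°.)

4

Non-H gauche pairs: Ph(0°)/SH(300°); Ph(0°)/Et(60°); tBu(240°)/SH(300°); tBu(240°)/COOH(180°) — 4 interactions.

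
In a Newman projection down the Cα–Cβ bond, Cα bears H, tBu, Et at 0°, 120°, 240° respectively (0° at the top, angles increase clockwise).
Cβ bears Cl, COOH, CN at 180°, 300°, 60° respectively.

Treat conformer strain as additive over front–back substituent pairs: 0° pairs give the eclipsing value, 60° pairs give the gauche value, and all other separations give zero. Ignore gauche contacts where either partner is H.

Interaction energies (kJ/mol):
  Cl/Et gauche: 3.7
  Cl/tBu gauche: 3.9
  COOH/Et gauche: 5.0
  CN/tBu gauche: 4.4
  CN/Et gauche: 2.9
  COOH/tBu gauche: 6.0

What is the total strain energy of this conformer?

17.0 kJ/mol

This conformer (staggered): tBu–Cl gauche, tBu–CN gauche, Et–Cl gauche, Et–COOH gauche; 3.9 + 4.4 + 3.7 + 5.0 = 17.0 kJ/mol.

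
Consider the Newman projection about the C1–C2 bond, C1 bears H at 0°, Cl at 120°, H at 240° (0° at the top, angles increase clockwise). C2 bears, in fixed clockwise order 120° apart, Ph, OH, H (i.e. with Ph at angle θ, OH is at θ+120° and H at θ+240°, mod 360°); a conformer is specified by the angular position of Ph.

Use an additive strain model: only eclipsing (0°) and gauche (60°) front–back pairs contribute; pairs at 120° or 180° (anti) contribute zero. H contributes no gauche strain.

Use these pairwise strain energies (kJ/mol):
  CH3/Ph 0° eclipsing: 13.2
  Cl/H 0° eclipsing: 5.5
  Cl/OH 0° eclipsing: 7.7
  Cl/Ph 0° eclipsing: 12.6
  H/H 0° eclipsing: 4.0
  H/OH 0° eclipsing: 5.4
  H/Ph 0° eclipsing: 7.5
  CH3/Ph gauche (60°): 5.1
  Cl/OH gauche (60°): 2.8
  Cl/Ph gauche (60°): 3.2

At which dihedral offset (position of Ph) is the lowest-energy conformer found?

300°

Ph at 0° is eclipsed. H at 0° is eclipsed with Ph at 0° (7.5); Cl at 120° is eclipsed with OH at 120° (7.7); H at 240° is eclipsed with H at 240° (4.0). Total 19.2 kJ/mol.
Ph at 60° is staggered. Cl at 120° is gauche with Ph at 60° (3.2); Cl at 120° is gauche with OH at 180° (2.8). Total 6.0 kJ/mol.
Ph at 120° is eclipsed. H at 0° is eclipsed with H at 0° (4.0); Cl at 120° is eclipsed with Ph at 120° (12.6); H at 240° is eclipsed with OH at 240° (5.4). Total 22.0 kJ/mol.
Ph at 180° is staggered. Cl at 120° is gauche with Ph at 180° (3.2). Total 3.2 kJ/mol.
Ph at 240° is eclipsed. H at 0° is eclipsed with OH at 0° (5.4); Cl at 120° is eclipsed with H at 120° (5.5); H at 240° is eclipsed with Ph at 240° (7.5). Total 18.4 kJ/mol.
Ph at 300° is staggered. Cl at 120° is gauche with OH at 60° (2.8). Total 2.8 kJ/mol.
The minimum (2.8 kJ/mol) occurs with Ph at 300°.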